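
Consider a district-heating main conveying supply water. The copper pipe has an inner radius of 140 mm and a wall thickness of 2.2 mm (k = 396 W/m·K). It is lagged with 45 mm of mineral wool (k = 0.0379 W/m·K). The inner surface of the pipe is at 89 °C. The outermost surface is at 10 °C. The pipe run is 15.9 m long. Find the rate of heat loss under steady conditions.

Treating each annulus and film as a series resistance:
R_copper pipe wall = ln(142.2/140)/(2π×396×15.9) = 3.941×10^-7 K/W
R_mineral wool = ln(187.2/142.2)/(2π×0.0379×15.9) = 0.07262 K/W
R_total = 0.07262 K/W
Q = ΔT/R_total = 79/0.07262

Q ≈ 1090 W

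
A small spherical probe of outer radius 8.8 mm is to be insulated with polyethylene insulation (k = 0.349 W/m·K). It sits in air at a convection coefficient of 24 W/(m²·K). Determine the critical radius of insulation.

For a sphere r_cr = 2k/h = 2×0.349/24
r_cr = 29.1 mm; since the bare radius (8.8 mm) is below r_cr, adding a thin layer of insulation will *increase* heat loss.

r_cr ≈ 29.1 mm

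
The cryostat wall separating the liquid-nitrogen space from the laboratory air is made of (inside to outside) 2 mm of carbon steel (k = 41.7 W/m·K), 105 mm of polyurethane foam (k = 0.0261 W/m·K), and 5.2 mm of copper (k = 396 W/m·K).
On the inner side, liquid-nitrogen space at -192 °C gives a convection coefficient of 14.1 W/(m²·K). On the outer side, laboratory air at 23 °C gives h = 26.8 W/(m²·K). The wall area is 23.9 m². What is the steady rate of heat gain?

Q ≈ 1240 W

Treating each layer as a thermal resistance in series:
R_inner film = 1/(h_i·A) = 1/(14.1×23.9) = 0.002967 K/W
R_carbon steel = L/(kA) = 0.002/(41.7×23.9) = 2.007×10^-6 K/W
R_polyurethane foam = L/(kA) = 0.105/(0.0261×23.9) = 0.1683 K/W
R_copper = L/(kA) = 0.0052/(396×23.9) = 5.494×10^-7 K/W
R_outer film = 1/(h_o·A) = 1/(26.8×23.9) = 0.001561 K/W
R_total = 0.1729 K/W
Q = ΔT / R_total = 215 / 0.1729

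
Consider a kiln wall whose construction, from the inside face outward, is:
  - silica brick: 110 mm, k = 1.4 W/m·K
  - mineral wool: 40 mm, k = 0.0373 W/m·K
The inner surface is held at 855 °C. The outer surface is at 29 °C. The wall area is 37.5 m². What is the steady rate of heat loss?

Q ≈ 26900 W

Thermal resistances in series:
R_silica brick = L/(kA) = 0.11/(1.4×37.5) = 0.002095 K/W
R_mineral wool = L/(kA) = 0.04/(0.0373×37.5) = 0.0286 K/W
R_total = 0.03069 K/W
Q = ΔT / R_total = 826 / 0.03069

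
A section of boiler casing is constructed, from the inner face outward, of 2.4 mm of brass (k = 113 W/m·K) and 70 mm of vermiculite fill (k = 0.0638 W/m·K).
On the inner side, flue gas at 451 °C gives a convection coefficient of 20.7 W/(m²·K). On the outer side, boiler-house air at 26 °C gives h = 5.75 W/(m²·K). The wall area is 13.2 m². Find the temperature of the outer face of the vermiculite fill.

T ≈ 82 °C

Series thermal resistances:
R_inner film = 1/(h_i·A) = 1/(20.7×13.2) = 0.00366 K/W
R_brass = L/(kA) = 0.0024/(113×13.2) = 1.609×10^-6 K/W
R_vermiculite fill = L/(kA) = 0.07/(0.0638×13.2) = 0.08312 K/W
R_outer film = 1/(h_o·A) = 1/(5.75×13.2) = 0.01318 K/W
R_total = 0.09996 K/W;  Q = ΔT/R_total = 425/0.09996 = 4252 W
T_interface = T_inner − Q·ΣR(inner→interface) = 451 − 4250×0.08678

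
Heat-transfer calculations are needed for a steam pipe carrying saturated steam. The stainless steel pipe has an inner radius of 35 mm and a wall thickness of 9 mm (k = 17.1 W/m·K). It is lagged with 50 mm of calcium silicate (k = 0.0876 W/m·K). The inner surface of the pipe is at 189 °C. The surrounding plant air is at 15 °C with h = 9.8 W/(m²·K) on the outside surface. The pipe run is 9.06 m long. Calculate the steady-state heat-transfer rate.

Radial resistances (cylindrical: R_cond = ln(r_o/r_i)/(2πkL), R_conv = 1/(h·2πrL)):
R_stainless steel pipe wall = ln(44/35)/(2π×17.1×9.06) = 2.351×10^-4 K/W
R_calcium silicate = ln(94/44)/(2π×0.0876×9.06) = 0.1522 K/W
R_outer film = 1/(h_o·2πr_oL) = 1/(9.8×2π×0.094×9.06) = 0.01907 K/W
R_total = 0.1715 K/W
Q = ΔT/R_total = 174/0.1715

Q ≈ 1010 W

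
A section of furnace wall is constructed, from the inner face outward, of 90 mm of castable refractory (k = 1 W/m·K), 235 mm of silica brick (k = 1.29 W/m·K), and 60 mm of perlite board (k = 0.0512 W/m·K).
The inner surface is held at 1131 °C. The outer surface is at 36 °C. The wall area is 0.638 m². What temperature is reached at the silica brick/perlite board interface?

Treating each layer as a thermal resistance in series:
R_castable refractory = L/(kA) = 0.09/(1×0.638) = 0.1411 K/W
R_silica brick = L/(kA) = 0.235/(1.29×0.638) = 0.2855 K/W
R_perlite board = L/(kA) = 0.06/(0.0512×0.638) = 1.837 K/W
R_total = 2.263 K/W;  Q = ΔT/R_total = 1095/2.263 = 483.8 W
T_interface = T_inner − Q·ΣR(inner→interface) = 1131 − 484×0.4266

T ≈ 925 °C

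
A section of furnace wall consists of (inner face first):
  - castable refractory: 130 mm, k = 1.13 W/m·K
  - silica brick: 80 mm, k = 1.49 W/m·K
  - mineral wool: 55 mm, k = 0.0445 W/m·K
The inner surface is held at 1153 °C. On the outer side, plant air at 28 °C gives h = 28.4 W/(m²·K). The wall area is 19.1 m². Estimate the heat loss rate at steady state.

Treating each layer as a thermal resistance in series:
R_castable refractory = L/(kA) = 0.13/(1.13×19.1) = 0.006023 K/W
R_silica brick = L/(kA) = 0.08/(1.49×19.1) = 0.002811 K/W
R_mineral wool = L/(kA) = 0.055/(0.0445×19.1) = 0.06471 K/W
R_outer film = 1/(h_o·A) = 1/(28.4×19.1) = 0.001844 K/W
R_total = 0.07539 K/W
Q = ΔT / R_total = 1125 / 0.07539

Q ≈ 14900 W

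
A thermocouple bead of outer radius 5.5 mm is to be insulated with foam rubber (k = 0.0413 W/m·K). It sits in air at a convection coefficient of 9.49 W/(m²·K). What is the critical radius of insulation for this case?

For a sphere r_cr = 2k/h = 2×0.0413/9.49
r_cr = 8.7 mm; since the bare radius (5.5 mm) is below r_cr, adding a thin layer of insulation will *increase* heat loss.

r_cr ≈ 8.7 mm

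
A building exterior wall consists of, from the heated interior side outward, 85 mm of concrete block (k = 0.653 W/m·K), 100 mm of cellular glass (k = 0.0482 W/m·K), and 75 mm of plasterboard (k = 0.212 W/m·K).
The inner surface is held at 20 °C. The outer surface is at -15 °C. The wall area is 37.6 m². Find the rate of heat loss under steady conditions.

Treating each layer as a thermal resistance in series:
R_concrete block = L/(kA) = 0.085/(0.653×37.6) = 0.003462 K/W
R_cellular glass = L/(kA) = 0.1/(0.0482×37.6) = 0.05518 K/W
R_plasterboard = L/(kA) = 0.075/(0.212×37.6) = 0.009409 K/W
R_total = 0.06805 K/W
Q = ΔT / R_total = 35 / 0.06805

Q ≈ 514 W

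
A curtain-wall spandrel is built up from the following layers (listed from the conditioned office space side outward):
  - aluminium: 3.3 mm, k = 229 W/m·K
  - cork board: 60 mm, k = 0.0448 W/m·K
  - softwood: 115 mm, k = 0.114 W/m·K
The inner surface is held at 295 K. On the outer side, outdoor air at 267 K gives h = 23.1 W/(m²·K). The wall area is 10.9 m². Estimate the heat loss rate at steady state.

Treating each layer as a thermal resistance in series:
R_aluminium = L/(kA) = 0.0033/(229×10.9) = 1.322×10^-6 K/W
R_cork board = L/(kA) = 0.06/(0.0448×10.9) = 0.1229 K/W
R_softwood = L/(kA) = 0.115/(0.114×10.9) = 0.09255 K/W
R_outer film = 1/(h_o·A) = 1/(23.1×10.9) = 0.003972 K/W
R_total = 0.2194 K/W
Q = ΔT / R_total = 28 / 0.2194

Q ≈ 128 W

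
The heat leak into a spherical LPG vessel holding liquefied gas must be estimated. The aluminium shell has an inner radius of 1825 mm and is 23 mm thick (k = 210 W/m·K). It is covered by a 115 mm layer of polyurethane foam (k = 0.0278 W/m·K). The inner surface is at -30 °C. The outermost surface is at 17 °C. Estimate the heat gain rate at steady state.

Q ≈ 518 W

Each spherical layer contributes R = (1/r_i − 1/r_o)/(4πk):
R_aluminium shell = (1/1.825 − 1/1.848)/(4π×210) = 2.584×10^-6 K/W
R_polyurethane foam = (1/1.848 − 1/1.963)/(4π×0.0278) = 0.09074 K/W
R_total = 0.09075 K/W
Q = ΔT/R_total = 47/0.09075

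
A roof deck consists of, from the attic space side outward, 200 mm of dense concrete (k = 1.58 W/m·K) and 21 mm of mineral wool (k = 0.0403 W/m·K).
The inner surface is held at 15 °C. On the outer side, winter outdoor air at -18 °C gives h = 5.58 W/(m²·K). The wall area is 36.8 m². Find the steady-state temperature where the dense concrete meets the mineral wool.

T ≈ 9.95 °C

Thermal resistances in series:
R_dense concrete = L/(kA) = 0.2/(1.58×36.8) = 0.00344 K/W
R_mineral wool = L/(kA) = 0.021/(0.0403×36.8) = 0.01416 K/W
R_outer film = 1/(h_o·A) = 1/(5.58×36.8) = 0.00487 K/W
R_total = 0.02247 K/W;  Q = ΔT/R_total = 33/0.02247 = 1469 W
T_interface = T_inner − Q·ΣR(inner→interface) = 15 − 1470×0.00344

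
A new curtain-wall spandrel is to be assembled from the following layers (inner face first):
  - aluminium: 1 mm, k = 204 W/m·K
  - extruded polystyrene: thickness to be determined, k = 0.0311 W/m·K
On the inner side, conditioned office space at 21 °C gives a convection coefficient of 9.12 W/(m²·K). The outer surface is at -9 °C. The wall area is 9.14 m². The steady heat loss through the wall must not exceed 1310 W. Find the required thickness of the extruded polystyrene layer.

L ≈ 3.1 mm

Series thermal resistances:
R_inner film = 1/(h_i·A) = 1/(9.12×9.14) = 0.012 K/W
R_aluminium = L/(kA) = 0.001/(204×9.14) = 5.363×10^-7 K/W
Sum of the known resistances R_other = 0.012 K/W
Required total resistance R_tot = ΔT/Q_allow = 30/1310 = 0.0229 K/W
R_extruded polystyrene = R_tot − R_other = 0.0109 K/W
L = R·k·A = 0.0109×0.0311×9.14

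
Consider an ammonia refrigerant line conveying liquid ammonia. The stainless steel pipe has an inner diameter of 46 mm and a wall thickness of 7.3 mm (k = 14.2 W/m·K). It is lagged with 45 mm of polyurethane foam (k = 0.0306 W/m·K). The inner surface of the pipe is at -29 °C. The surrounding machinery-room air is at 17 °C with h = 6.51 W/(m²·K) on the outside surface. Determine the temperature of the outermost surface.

Per-layer cylindrical resistances, series-summed:
R_stainless steel pipe wall = ln(30.3/23)/(2π×14.2×1) = 0.00309 K/W
R_polyurethane foam = ln(75.3/30.3)/(2π×0.0306×1) = 4.735 K/W
R_outer film = 1/(h_o·2πr_oL) = 1/(6.51×2π×0.0753×1) = 0.3247 K/W
R_total = 5.063 K/W
Q = ΔT/R_total = 46/5.063
Q = 9.09 W/m
T_interface = T_inner + Q·ΣR(inner→interface) = -29 + 9.09×4.738

T ≈ 14 °C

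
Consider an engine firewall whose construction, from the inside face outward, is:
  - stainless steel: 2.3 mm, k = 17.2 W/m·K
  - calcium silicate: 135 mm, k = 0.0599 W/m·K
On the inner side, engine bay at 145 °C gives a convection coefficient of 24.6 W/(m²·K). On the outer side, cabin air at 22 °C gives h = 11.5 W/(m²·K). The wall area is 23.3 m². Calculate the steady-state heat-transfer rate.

Q ≈ 1200 W

Using the resistance-network approach (series):
R_inner film = 1/(h_i·A) = 1/(24.6×23.3) = 0.001745 K/W
R_stainless steel = L/(kA) = 0.0023/(17.2×23.3) = 5.739×10^-6 K/W
R_calcium silicate = L/(kA) = 0.135/(0.0599×23.3) = 0.09673 K/W
R_outer film = 1/(h_o·A) = 1/(11.5×23.3) = 0.003732 K/W
R_total = 0.1022 K/W
Q = ΔT / R_total = 123 / 0.1022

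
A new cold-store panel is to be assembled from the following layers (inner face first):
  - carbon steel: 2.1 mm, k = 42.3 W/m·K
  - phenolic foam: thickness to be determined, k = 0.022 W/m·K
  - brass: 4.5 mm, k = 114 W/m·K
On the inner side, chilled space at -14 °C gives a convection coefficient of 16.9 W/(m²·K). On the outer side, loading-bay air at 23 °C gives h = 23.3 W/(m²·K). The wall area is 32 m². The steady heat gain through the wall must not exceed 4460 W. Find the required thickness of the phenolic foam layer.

L ≈ 3.59 mm

Thermal resistances in series:
R_inner film = 1/(h_i·A) = 1/(16.9×32) = 0.001849 K/W
R_carbon steel = L/(kA) = 0.0021/(42.3×32) = 1.551×10^-6 K/W
R_brass = L/(kA) = 0.0045/(114×32) = 1.234×10^-6 K/W
R_outer film = 1/(h_o·A) = 1/(23.3×32) = 0.001341 K/W
Sum of the known resistances R_other = 0.003193 K/W
Required total resistance R_tot = ΔT/Q_allow = 37/4460 = 0.008296 K/W
R_phenolic foam = R_tot − R_other = 0.005103 K/W
L = R·k·A = 0.005103×0.022×32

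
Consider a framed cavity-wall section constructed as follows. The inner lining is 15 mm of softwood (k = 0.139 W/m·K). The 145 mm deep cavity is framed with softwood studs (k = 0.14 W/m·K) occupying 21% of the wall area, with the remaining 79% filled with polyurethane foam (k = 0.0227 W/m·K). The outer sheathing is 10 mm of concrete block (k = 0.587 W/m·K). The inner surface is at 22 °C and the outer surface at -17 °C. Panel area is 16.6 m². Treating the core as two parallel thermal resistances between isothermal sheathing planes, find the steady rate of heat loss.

Sheathing layers in series; stud and cavity paths in parallel between them.
R_inner = 0.015/(0.139×16.6) = 0.006501 K/W
R_stud  = 0.145/(0.14×0.21×16.6) = 0.2971 K/W
R_cav   = 0.145/(0.0227×0.79×16.6) = 0.4871 K/W
1/R_core = 1/R_stud + 1/R_cav → R_core = 0.1845 K/W
R_outer = 0.01/(0.587×16.6) = 0.001026 K/W
R_total = 0.1921 K/W
Q = ΔT/R_total = 39/0.1921

Q ≈ 203 W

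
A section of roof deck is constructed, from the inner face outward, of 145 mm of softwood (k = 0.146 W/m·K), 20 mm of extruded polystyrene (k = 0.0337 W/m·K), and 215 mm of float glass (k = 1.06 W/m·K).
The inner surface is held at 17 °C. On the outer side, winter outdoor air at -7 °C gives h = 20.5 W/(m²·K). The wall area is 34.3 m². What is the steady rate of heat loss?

Q ≈ 448 W

Thermal resistances in series:
R_softwood = L/(kA) = 0.145/(0.146×34.3) = 0.02895 K/W
R_extruded polystyrene = L/(kA) = 0.02/(0.0337×34.3) = 0.0173 K/W
R_float glass = L/(kA) = 0.215/(1.06×34.3) = 0.005913 K/W
R_outer film = 1/(h_o·A) = 1/(20.5×34.3) = 0.001422 K/W
R_total = 0.05359 K/W
Q = ΔT / R_total = 24 / 0.05359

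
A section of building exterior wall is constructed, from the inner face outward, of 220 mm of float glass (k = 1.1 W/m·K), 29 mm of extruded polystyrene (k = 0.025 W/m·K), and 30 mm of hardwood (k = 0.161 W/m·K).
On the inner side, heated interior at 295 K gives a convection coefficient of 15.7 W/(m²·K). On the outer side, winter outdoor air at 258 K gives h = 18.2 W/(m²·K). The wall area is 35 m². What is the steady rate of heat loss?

Q ≈ 778 W

Series thermal resistances:
R_inner film = 1/(h_i·A) = 1/(15.7×35) = 0.00182 K/W
R_float glass = L/(kA) = 0.22/(1.1×35) = 0.005714 K/W
R_extruded polystyrene = L/(kA) = 0.029/(0.025×35) = 0.03314 K/W
R_hardwood = L/(kA) = 0.03/(0.161×35) = 0.005324 K/W
R_outer film = 1/(h_o·A) = 1/(18.2×35) = 0.00157 K/W
R_total = 0.04757 K/W
Q = ΔT / R_total = 37 / 0.04757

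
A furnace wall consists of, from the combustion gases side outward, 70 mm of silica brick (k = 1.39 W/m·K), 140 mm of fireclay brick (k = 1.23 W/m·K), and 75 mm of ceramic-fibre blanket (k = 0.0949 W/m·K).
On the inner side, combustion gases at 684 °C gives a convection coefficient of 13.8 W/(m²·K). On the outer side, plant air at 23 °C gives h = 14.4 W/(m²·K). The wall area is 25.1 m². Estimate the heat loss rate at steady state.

Treating each layer as a thermal resistance in series:
R_inner film = 1/(h_i·A) = 1/(13.8×25.1) = 0.002887 K/W
R_silica brick = L/(kA) = 0.07/(1.39×25.1) = 0.002006 K/W
R_fireclay brick = L/(kA) = 0.14/(1.23×25.1) = 0.004535 K/W
R_ceramic-fibre blanket = L/(kA) = 0.075/(0.0949×25.1) = 0.03149 K/W
R_outer film = 1/(h_o·A) = 1/(14.4×25.1) = 0.002767 K/W
R_total = 0.04368 K/W
Q = ΔT / R_total = 661 / 0.04368

Q ≈ 15100 W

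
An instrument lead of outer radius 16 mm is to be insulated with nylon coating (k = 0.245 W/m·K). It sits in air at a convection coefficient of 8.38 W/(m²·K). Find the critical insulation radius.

r_cr ≈ 29.2 mm

For a cylinder r_cr = k/h = 0.245/8.38
r_cr = 29.2 mm; since the bare radius (16 mm) is below r_cr, adding a thin layer of insulation will *increase* heat loss.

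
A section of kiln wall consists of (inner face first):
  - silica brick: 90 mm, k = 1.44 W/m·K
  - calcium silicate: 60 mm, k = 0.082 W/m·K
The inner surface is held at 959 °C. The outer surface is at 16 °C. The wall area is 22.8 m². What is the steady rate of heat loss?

Q ≈ 27100 W

Using the resistance-network approach (series):
R_silica brick = L/(kA) = 0.09/(1.44×22.8) = 0.002741 K/W
R_calcium silicate = L/(kA) = 0.06/(0.082×22.8) = 0.03209 K/W
R_total = 0.03483 K/W
Q = ΔT / R_total = 943 / 0.03483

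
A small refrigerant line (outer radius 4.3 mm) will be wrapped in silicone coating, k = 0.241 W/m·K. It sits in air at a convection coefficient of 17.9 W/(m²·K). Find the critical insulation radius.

For a cylinder r_cr = k/h = 0.241/17.9
r_cr = 13.5 mm; since the bare radius (4.3 mm) is below r_cr, adding a thin layer of insulation will *increase* heat loss.

r_cr ≈ 13.5 mm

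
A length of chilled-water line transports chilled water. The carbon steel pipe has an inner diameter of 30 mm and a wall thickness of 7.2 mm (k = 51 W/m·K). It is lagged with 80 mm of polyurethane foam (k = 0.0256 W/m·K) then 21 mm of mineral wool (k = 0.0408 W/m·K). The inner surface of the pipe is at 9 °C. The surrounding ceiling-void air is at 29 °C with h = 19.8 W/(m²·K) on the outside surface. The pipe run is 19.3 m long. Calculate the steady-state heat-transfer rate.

Treating each annulus and film as a series resistance:
R_carbon steel pipe wall = ln(22.2/15)/(2π×51×19.3) = 6.339×10^-5 K/W
R_polyurethane foam = ln(102.2/22.2)/(2π×0.0256×19.3) = 0.4918 K/W
R_mineral wool = ln(123.2/102.2)/(2π×0.0408×19.3) = 0.03777 K/W
R_outer film = 1/(h_o·2πr_oL) = 1/(19.8×2π×0.1232×19.3) = 0.003381 K/W
R_total = 0.533 K/W
Q = ΔT/R_total = 20/0.533

Q ≈ 37.5 W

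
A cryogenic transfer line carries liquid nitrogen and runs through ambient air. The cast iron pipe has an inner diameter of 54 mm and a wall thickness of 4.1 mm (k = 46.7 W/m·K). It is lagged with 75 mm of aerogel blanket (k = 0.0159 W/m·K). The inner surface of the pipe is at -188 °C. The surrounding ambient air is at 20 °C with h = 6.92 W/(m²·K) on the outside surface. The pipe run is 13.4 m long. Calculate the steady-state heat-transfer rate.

Q ≈ 223 W

Cylindrical conduction, so R = ln(r₂/r₁)/(2πkL) per layer, in series:
R_cast iron pipe wall = ln(31.1/27)/(2π×46.7×13.4) = 3.595×10^-5 K/W
R_aerogel blanket = ln(106.1/31.1)/(2π×0.0159×13.4) = 0.9167 K/W
R_outer film = 1/(h_o·2πr_oL) = 1/(6.92×2π×0.1061×13.4) = 0.01618 K/W
R_total = 0.9329 K/W
Q = ΔT/R_total = 208/0.9329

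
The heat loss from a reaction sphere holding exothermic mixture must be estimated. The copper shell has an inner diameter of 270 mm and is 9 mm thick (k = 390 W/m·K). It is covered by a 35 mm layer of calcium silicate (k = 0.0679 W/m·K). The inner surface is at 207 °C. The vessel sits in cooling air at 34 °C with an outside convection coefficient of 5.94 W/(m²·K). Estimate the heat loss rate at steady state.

Q ≈ 86.1 W

Radial (spherical) resistances in series:
R_copper shell = (1/0.135 − 1/0.144)/(4π×390) = 9.447×10^-5 K/W
R_calcium silicate = (1/0.144 − 1/0.179)/(4π×0.0679) = 1.591 K/W
R_outer film = 1/(h·4πr_o²) = 1/(5.94×4π×0.179²) = 0.4181 K/W
R_total = 2.01 K/W
Q = ΔT/R_total = 173/2.01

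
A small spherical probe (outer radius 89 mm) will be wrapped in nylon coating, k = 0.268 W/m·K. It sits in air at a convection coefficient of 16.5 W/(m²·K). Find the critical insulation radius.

For a sphere r_cr = 2k/h = 2×0.268/16.5
r_cr = 32.5 mm; since the bare radius (89 mm) is above r_cr, any added insulation will reduce heat loss.

r_cr ≈ 32.5 mm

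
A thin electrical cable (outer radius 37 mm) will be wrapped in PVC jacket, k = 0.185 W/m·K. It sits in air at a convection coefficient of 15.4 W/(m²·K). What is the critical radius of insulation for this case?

r_cr ≈ 12 mm

For a cylinder r_cr = k/h = 0.185/15.4
r_cr = 12 mm; since the bare radius (37 mm) is above r_cr, any added insulation will reduce heat loss.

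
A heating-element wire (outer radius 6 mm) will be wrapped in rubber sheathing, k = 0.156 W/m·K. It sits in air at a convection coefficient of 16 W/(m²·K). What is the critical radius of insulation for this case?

For a cylinder r_cr = k/h = 0.156/16
r_cr = 9.75 mm; since the bare radius (6 mm) is below r_cr, adding a thin layer of insulation will *increase* heat loss.

r_cr ≈ 9.75 mm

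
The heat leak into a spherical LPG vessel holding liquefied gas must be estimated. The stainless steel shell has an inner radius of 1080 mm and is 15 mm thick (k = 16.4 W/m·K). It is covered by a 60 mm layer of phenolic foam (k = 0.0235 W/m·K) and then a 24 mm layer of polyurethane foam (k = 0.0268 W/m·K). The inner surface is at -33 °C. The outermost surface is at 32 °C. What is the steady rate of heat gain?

Q ≈ 305 W

For a spherical shell R = (1/r₁ − 1/r₂)/(4πk); film R = 1/(h·4πr²). In series:
R_stainless steel shell = (1/1.08 − 1/1.095)/(4π×16.4) = 6.155×10^-5 K/W
R_phenolic foam = (1/1.095 − 1/1.155)/(4π×0.0235) = 0.1606 K/W
R_polyurethane foam = (1/1.155 − 1/1.179)/(4π×0.0268) = 0.05233 K/W
R_total = 0.213 K/W
Q = ΔT/R_total = 65/0.213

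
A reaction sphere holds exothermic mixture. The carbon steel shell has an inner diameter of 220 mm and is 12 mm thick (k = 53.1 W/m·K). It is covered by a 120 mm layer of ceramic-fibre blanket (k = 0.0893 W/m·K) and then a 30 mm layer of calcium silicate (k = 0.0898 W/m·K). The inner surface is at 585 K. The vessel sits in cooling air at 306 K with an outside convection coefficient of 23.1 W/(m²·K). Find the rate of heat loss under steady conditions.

For a spherical shell R = (1/r₁ − 1/r₂)/(4πk); film R = 1/(h·4πr²). In series:
R_carbon steel shell = (1/0.11 − 1/0.122)/(4π×53.1) = 0.00134 K/W
R_ceramic-fibre blanket = (1/0.122 − 1/0.242)/(4π×0.0893) = 3.622 K/W
R_calcium silicate = (1/0.242 − 1/0.272)/(4π×0.0898) = 0.4039 K/W
R_outer film = 1/(h·4πr_o²) = 1/(23.1×4π×0.272²) = 0.04656 K/W
R_total = 4.074 K/W
Q = ΔT/R_total = 279/4.074

Q ≈ 68.5 W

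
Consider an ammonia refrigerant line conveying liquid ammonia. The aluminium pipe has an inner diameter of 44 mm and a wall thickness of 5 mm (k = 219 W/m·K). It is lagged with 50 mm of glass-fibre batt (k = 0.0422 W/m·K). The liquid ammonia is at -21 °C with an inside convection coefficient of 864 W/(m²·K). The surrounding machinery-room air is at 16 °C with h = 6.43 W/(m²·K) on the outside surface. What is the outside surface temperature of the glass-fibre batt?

T ≈ 13.2 °C

Treating each annulus and film as a series resistance:
R_inner film = 1/(h_i·2πr₁L) = 1/(864×2π×0.022×1) = 0.008373 K/W
R_aluminium pipe wall = ln(27/22)/(2π×219×1) = 1.488×10^-4 K/W
R_glass-fibre batt = ln(77/27)/(2π×0.0422×1) = 3.952 K/W
R_outer film = 1/(h_o·2πr_oL) = 1/(6.43×2π×0.077×1) = 0.3215 K/W
R_total = 4.282 K/W
Q = ΔT/R_total = 37/4.282
Q = 8.64 W/m
T_interface = T_inner + Q·ΣR(inner→interface) = -21 + 8.64×3.961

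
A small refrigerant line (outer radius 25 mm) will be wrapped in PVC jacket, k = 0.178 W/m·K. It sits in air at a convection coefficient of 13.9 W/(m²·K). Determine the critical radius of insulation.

r_cr ≈ 12.8 mm

For a cylinder r_cr = k/h = 0.178/13.9
r_cr = 12.8 mm; since the bare radius (25 mm) is above r_cr, any added insulation will reduce heat loss.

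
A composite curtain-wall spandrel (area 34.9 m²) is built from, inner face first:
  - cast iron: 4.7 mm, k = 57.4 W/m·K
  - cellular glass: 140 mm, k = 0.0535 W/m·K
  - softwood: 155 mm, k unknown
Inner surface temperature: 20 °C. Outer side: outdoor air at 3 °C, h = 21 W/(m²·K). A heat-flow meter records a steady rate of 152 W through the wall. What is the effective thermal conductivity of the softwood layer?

Model the wall as resistances in series:
R_cast iron = L/(kA) = 0.0047/(57.4×34.9) = 2.346×10^-6 K/W
R_cellular glass = L/(kA) = 0.14/(0.0535×34.9) = 0.07498 K/W
R_outer film = 1/(h_o·A) = 1/(21×34.9) = 0.001364 K/W
Sum of known resistances R_other = 0.07635 K/W
Total R = ΔT/Q = 17/152 = 0.1118 K/W
R_softwood = R_total − R_other = 0.03549 K/W
k = L/(R·A) = 0.155/(0.03549×34.9)

k ≈ 0.125 W/(m·K)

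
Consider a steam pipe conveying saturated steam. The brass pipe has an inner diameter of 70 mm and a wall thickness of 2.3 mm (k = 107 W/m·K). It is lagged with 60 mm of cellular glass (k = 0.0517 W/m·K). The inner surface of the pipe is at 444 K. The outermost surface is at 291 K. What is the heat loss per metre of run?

Treating each annulus and film as a series resistance:
R_brass pipe wall = ln(37.3/35)/(2π×107×1) = 9.467×10^-5 K/W
R_cellular glass = ln(97.3/37.3)/(2π×0.0517×1) = 2.952 K/W
R_total = 2.952 K/W
Q = ΔT/R_total = 153/2.952

q′ ≈ 51.8 W/m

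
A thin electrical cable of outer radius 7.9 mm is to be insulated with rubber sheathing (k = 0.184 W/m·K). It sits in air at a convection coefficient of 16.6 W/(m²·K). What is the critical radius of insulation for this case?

r_cr ≈ 11.1 mm

For a cylinder r_cr = k/h = 0.184/16.6
r_cr = 11.1 mm; since the bare radius (7.9 mm) is below r_cr, adding a thin layer of insulation will *increase* heat loss.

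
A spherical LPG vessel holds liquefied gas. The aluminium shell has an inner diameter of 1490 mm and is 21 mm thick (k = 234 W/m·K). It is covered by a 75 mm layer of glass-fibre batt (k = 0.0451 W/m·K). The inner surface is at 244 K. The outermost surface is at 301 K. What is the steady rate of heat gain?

For a spherical shell R = (1/r₁ − 1/r₂)/(4πk); film R = 1/(h·4πr²). In series:
R_aluminium shell = (1/0.745 − 1/0.766)/(4π×234) = 1.251×10^-5 K/W
R_glass-fibre batt = (1/0.766 − 1/0.841)/(4π×0.0451) = 0.2054 K/W
R_total = 0.2054 K/W
Q = ΔT/R_total = 57/0.2054

Q ≈ 277 W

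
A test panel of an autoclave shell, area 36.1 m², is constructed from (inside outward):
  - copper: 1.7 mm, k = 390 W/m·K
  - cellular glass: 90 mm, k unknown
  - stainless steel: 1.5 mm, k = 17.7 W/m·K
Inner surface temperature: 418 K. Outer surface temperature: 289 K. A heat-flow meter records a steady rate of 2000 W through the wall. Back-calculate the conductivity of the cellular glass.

k ≈ 0.0387 W/(m·K)

Using the resistance-network approach (series):
R_copper = L/(kA) = 0.0017/(390×36.1) = 1.207×10^-7 K/W
R_stainless steel = L/(kA) = 0.0015/(17.7×36.1) = 2.348×10^-6 K/W
Sum of known resistances R_other = 2.468×10^-6 K/W
Total R = ΔT/Q = 129/2000 = 0.0645 K/W
R_cellular glass = R_total − R_other = 0.0645 K/W
k = L/(R·A) = 0.09/(0.0645×36.1)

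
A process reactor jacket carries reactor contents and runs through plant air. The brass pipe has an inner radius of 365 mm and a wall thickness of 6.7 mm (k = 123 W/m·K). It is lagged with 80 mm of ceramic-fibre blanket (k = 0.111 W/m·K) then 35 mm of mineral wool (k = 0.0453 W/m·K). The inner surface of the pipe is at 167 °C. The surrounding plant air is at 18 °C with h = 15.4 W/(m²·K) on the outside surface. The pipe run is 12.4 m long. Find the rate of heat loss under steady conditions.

Q ≈ 3280 W

Treating each annulus and film as a series resistance:
R_brass pipe wall = ln(371.7/365)/(2π×123×12.4) = 1.898×10^-6 K/W
R_ceramic-fibre blanket = ln(451.7/371.7)/(2π×0.111×12.4) = 0.02254 K/W
R_mineral wool = ln(486.7/451.7)/(2π×0.0453×12.4) = 0.02115 K/W
R_outer film = 1/(h_o·2πr_oL) = 1/(15.4×2π×0.4867×12.4) = 0.001712 K/W
R_total = 0.0454 K/W
Q = ΔT/R_total = 149/0.0454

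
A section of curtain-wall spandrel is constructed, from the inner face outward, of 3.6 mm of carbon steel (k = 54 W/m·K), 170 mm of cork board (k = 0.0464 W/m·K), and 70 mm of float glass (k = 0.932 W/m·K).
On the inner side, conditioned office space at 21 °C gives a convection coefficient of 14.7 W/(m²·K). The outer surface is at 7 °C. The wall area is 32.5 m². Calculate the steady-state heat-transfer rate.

Q ≈ 120 W

Using the resistance-network approach (series):
R_inner film = 1/(h_i·A) = 1/(14.7×32.5) = 0.002093 K/W
R_carbon steel = L/(kA) = 0.0036/(54×32.5) = 2.051×10^-6 K/W
R_cork board = L/(kA) = 0.17/(0.0464×32.5) = 0.1127 K/W
R_float glass = L/(kA) = 0.07/(0.932×32.5) = 0.002311 K/W
R_total = 0.1171 K/W
Q = ΔT / R_total = 14 / 0.1171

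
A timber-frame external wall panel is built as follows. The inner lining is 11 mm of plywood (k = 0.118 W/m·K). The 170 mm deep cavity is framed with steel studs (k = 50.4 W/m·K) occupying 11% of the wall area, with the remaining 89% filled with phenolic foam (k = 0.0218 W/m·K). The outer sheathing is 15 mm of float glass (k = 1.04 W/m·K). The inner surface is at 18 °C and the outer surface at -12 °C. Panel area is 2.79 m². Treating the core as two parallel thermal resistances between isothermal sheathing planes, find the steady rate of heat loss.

Q ≈ 606 W

Sheathing layers in series; stud and cavity paths in parallel between them.
R_inner = 0.011/(0.118×2.79) = 0.03341 K/W
R_stud  = 0.17/(50.4×0.11×2.79) = 0.01099 K/W
R_cav   = 0.17/(0.0218×0.89×2.79) = 3.14 K/W
1/R_core = 1/R_stud + 1/R_cav → R_core = 0.01095 K/W
R_outer = 0.015/(1.04×2.79) = 0.00517 K/W
R_total = 0.04953 K/W
Q = ΔT/R_total = 30/0.04953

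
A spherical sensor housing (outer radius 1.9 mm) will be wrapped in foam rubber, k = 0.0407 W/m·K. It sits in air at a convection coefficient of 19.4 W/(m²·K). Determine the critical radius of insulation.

r_cr ≈ 4.2 mm

For a sphere r_cr = 2k/h = 2×0.0407/19.4
r_cr = 4.2 mm; since the bare radius (1.9 mm) is below r_cr, adding a thin layer of insulation will *increase* heat loss.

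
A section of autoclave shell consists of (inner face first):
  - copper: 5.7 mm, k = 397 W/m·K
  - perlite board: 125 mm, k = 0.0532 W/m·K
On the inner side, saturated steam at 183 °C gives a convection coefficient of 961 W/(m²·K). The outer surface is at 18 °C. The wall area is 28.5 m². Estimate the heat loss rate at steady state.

Model the wall as resistances in series:
R_inner film = 1/(h_i·A) = 1/(961×28.5) = 3.651×10^-5 K/W
R_copper = L/(kA) = 0.0057/(397×28.5) = 5.038×10^-7 K/W
R_perlite board = L/(kA) = 0.125/(0.0532×28.5) = 0.08244 K/W
R_total = 0.08248 K/W
Q = ΔT / R_total = 165 / 0.08248

Q ≈ 2000 W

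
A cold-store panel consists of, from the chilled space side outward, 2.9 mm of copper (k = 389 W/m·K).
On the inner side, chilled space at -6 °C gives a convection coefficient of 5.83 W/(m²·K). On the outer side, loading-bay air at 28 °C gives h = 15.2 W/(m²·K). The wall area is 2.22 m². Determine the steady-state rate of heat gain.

Model the wall as resistances in series:
R_inner film = 1/(h_i·A) = 1/(5.83×2.22) = 0.07726 K/W
R_copper = L/(kA) = 0.0029/(389×2.22) = 3.358×10^-6 K/W
R_outer film = 1/(h_o·A) = 1/(15.2×2.22) = 0.02963 K/W
R_total = 0.1069 K/W
Q = ΔT / R_total = 34 / 0.1069

Q ≈ 318 W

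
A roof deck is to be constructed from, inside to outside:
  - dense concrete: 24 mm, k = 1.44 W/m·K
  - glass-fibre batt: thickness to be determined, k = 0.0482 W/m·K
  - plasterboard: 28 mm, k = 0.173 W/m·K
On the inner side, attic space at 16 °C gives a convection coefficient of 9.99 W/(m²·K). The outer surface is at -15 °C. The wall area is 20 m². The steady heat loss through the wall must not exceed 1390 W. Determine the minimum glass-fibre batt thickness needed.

L ≈ 8.07 mm

Series thermal resistances:
R_inner film = 1/(h_i·A) = 1/(9.99×20) = 0.005005 K/W
R_dense concrete = L/(kA) = 0.024/(1.44×20) = 8.333×10^-4 K/W
R_plasterboard = L/(kA) = 0.028/(0.173×20) = 0.008092 K/W
Sum of the known resistances R_other = 0.01393 K/W
Required total resistance R_tot = ΔT/Q_allow = 31/1390 = 0.0223 K/W
R_glass-fibre batt = R_tot − R_other = 0.008371 K/W
L = R·k·A = 0.008371×0.0482×20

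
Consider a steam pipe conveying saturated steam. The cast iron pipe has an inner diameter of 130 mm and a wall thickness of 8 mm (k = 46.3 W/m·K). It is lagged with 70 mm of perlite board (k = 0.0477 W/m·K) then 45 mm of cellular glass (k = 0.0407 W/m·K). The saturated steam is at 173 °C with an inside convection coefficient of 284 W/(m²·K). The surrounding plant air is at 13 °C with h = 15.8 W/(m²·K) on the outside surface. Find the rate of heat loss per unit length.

Radial resistances (cylindrical: R_cond = ln(r_o/r_i)/(2πkL), R_conv = 1/(h·2πrL)):
R_inner film = 1/(h_i·2πr₁L) = 1/(284×2π×0.065×1) = 0.008622 K/W
R_cast iron pipe wall = ln(73/65)/(2π×46.3×1) = 3.99×10^-4 K/W
R_perlite board = ln(143/73)/(2π×0.0477×1) = 2.243 K/W
R_cellular glass = ln(188/143)/(2π×0.0407×1) = 1.07 K/W
R_outer film = 1/(h_o·2πr_oL) = 1/(15.8×2π×0.188×1) = 0.05358 K/W
R_total = 3.376 K/W
Q = ΔT/R_total = 160/3.376

q′ ≈ 47.4 W/m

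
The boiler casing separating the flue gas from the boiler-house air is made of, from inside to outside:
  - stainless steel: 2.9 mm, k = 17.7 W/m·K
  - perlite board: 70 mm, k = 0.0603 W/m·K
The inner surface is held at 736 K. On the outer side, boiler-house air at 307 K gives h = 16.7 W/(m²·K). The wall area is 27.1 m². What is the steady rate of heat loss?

Model the wall as resistances in series:
R_stainless steel = L/(kA) = 0.0029/(17.7×27.1) = 6.046×10^-6 K/W
R_perlite board = L/(kA) = 0.07/(0.0603×27.1) = 0.04284 K/W
R_outer film = 1/(h_o·A) = 1/(16.7×27.1) = 0.00221 K/W
R_total = 0.04505 K/W
Q = ΔT / R_total = 429 / 0.04505

Q ≈ 9520 W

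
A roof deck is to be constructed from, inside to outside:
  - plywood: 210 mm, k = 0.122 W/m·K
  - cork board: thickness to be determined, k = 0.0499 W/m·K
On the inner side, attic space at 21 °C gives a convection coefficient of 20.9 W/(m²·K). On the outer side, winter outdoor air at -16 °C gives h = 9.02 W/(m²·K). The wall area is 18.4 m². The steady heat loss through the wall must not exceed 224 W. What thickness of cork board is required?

Using the resistance-network approach (series):
R_inner film = 1/(h_i·A) = 1/(20.9×18.4) = 0.0026 K/W
R_plywood = L/(kA) = 0.21/(0.122×18.4) = 0.09355 K/W
R_outer film = 1/(h_o·A) = 1/(9.02×18.4) = 0.006025 K/W
Sum of the known resistances R_other = 0.1022 K/W
Required total resistance R_tot = ΔT/Q_allow = 37/224 = 0.1652 K/W
R_cork board = R_tot − R_other = 0.063 K/W
L = R·k·A = 0.063×0.0499×18.4

L ≈ 57.8 mm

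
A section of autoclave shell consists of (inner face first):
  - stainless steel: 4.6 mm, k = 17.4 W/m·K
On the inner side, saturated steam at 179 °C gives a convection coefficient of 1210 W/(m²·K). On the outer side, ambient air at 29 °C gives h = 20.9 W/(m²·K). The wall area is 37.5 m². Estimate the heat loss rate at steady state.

Thermal resistances in series:
R_inner film = 1/(h_i·A) = 1/(1210×37.5) = 2.204×10^-5 K/W
R_stainless steel = L/(kA) = 0.0046/(17.4×37.5) = 7.05×10^-6 K/W
R_outer film = 1/(h_o·A) = 1/(20.9×37.5) = 0.001276 K/W
R_total = 0.001305 K/W
Q = ΔT / R_total = 150 / 0.001305

Q ≈ 115000 W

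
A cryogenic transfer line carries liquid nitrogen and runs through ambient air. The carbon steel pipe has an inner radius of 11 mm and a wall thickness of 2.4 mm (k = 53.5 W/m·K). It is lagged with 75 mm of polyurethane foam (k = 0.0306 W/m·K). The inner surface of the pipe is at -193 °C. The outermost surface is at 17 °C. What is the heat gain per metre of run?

q′ ≈ 21.4 W/m

Radial resistances (cylindrical: R_cond = ln(r_o/r_i)/(2πkL), R_conv = 1/(h·2πrL)):
R_carbon steel pipe wall = ln(13.4/11)/(2π×53.5×1) = 5.871×10^-4 K/W
R_polyurethane foam = ln(88.4/13.4)/(2π×0.0306×1) = 9.813 K/W
R_total = 9.813 K/W
Q = ΔT/R_total = 210/9.813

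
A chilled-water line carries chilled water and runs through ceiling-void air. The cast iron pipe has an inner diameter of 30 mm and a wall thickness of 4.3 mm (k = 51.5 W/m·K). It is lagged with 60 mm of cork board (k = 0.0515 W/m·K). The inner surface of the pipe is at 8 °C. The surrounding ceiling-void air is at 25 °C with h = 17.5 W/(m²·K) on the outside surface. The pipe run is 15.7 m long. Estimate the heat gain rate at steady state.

Cylindrical conduction, so R = ln(r₂/r₁)/(2πkL) per layer, in series:
R_cast iron pipe wall = ln(19.3/15)/(2π×51.5×15.7) = 4.961×10^-5 K/W
R_cork board = ln(79.3/19.3)/(2π×0.0515×15.7) = 0.2782 K/W
R_outer film = 1/(h_o·2πr_oL) = 1/(17.5×2π×0.0793×15.7) = 0.007305 K/W
R_total = 0.2855 K/W
Q = ΔT/R_total = 17/0.2855

Q ≈ 59.5 W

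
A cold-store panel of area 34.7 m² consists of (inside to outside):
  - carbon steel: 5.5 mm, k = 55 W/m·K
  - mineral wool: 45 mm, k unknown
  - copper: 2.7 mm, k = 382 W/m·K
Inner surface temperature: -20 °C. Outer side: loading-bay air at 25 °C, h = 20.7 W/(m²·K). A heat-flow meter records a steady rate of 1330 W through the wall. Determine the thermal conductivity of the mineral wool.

k ≈ 0.04 W/(m·K)

Using the resistance-network approach (series):
R_carbon steel = L/(kA) = 0.0055/(55×34.7) = 2.882×10^-6 K/W
R_copper = L/(kA) = 0.0027/(382×34.7) = 2.037×10^-7 K/W
R_outer film = 1/(h_o·A) = 1/(20.7×34.7) = 0.001392 K/W
Sum of known resistances R_other = 0.001395 K/W
Total R = ΔT/Q = 45/1330 = 0.03383 K/W
R_mineral wool = R_total − R_other = 0.03244 K/W
k = L/(R·A) = 0.045/(0.03244×34.7)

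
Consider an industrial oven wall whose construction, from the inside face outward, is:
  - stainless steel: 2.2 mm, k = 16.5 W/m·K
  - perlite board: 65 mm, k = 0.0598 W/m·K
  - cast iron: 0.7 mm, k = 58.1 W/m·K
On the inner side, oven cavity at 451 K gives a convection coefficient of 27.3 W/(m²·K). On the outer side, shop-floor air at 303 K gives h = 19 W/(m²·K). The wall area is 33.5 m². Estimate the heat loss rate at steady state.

Series thermal resistances:
R_inner film = 1/(h_i·A) = 1/(27.3×33.5) = 0.001093 K/W
R_stainless steel = L/(kA) = 0.0022/(16.5×33.5) = 3.98×10^-6 K/W
R_perlite board = L/(kA) = 0.065/(0.0598×33.5) = 0.03245 K/W
R_cast iron = L/(kA) = 0.0007/(58.1×33.5) = 3.596×10^-7 K/W
R_outer film = 1/(h_o·A) = 1/(19×33.5) = 0.001571 K/W
R_total = 0.03512 K/W
Q = ΔT / R_total = 148 / 0.03512

Q ≈ 4210 W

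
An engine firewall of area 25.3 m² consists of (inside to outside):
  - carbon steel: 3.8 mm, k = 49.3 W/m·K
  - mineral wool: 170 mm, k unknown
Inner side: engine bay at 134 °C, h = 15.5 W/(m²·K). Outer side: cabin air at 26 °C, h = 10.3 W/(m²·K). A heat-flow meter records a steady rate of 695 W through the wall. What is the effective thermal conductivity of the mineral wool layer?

k ≈ 0.0451 W/(m·K)

Using the resistance-network approach (series):
R_inner film = 1/(h_i·A) = 1/(15.5×25.3) = 0.00255 K/W
R_carbon steel = L/(kA) = 0.0038/(49.3×25.3) = 3.047×10^-6 K/W
R_outer film = 1/(h_o·A) = 1/(10.3×25.3) = 0.003837 K/W
Sum of known resistances R_other = 0.006391 K/W
Total R = ΔT/Q = 108/695 = 0.1554 K/W
R_mineral wool = R_total − R_other = 0.149 K/W
k = L/(R·A) = 0.17/(0.149×25.3)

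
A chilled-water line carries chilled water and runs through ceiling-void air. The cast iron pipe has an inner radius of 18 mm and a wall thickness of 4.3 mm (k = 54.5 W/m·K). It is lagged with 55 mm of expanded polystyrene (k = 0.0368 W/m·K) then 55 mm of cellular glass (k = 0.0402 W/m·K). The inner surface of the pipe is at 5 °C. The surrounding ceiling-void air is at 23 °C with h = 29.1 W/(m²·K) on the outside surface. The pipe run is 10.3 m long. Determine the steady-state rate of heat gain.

Q ≈ 24.6 W

Treating each annulus and film as a series resistance:
R_cast iron pipe wall = ln(22.3/18)/(2π×54.5×10.3) = 6.073×10^-5 K/W
R_expanded polystyrene = ln(77.3/22.3)/(2π×0.0368×10.3) = 0.522 K/W
R_cellular glass = ln(132.3/77.3)/(2π×0.0402×10.3) = 0.2066 K/W
R_outer film = 1/(h_o·2πr_oL) = 1/(29.1×2π×0.1323×10.3) = 0.004014 K/W
R_total = 0.7326 K/W
Q = ΔT/R_total = 18/0.7326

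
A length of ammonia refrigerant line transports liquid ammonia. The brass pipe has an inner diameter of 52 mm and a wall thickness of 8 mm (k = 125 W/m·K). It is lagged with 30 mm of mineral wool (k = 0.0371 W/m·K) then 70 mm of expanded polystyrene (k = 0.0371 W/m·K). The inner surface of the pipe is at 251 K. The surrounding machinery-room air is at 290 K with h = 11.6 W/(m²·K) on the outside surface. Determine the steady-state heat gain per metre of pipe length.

Cylindrical conduction, so R = ln(r₂/r₁)/(2πkL) per layer, in series:
R_brass pipe wall = ln(34/26)/(2π×125×1) = 3.416×10^-4 K/W
R_mineral wool = ln(64/34)/(2π×0.0371×1) = 2.713 K/W
R_expanded polystyrene = ln(134/64)/(2π×0.0371×1) = 3.17 K/W
R_outer film = 1/(h_o·2πr_oL) = 1/(11.6×2π×0.134×1) = 0.1024 K/W
R_total = 5.986 K/W
Q = ΔT/R_total = 39/5.986

q′ ≈ 6.51 W/m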